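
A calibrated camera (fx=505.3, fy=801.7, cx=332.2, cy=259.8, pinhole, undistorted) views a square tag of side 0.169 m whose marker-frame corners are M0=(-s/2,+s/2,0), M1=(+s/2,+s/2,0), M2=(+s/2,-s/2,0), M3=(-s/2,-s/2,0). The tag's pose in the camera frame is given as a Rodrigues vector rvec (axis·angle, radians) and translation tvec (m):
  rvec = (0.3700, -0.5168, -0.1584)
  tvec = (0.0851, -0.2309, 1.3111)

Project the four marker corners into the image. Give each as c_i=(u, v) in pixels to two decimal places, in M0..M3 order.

c0=(338.84, 178.26) c1=(391.57, 159.28) c2=(390.92, 59.49) c3=(335.40, 73.31)

Intrinsics K: fx=505.3, fy=801.7, cx=332.2, cy=259.8
Marker side s = 0.169 m; corners in marker frame (Z=0):
  M0 = (-0.0845, +0.0845, 0)
  M1 = (+0.0845, +0.0845, 0)
  M2 = (+0.0845, -0.0845, 0)
  M3 = (-0.0845, -0.0845, 0)
rvec = (0.3700, -0.5168, -0.1584), |rvec| = θ = 0.65504 rad = 37.531°
Rodrigues: sinθ=0.60919, 1−cosθ=0.20697; R = I + sinθ·[k]× + (1−cosθ)·[k]×²:
    [+0.85906 +0.05508 -0.50890]
    [-0.23955 +0.92186 -0.30461]
    [+0.45236 +0.38359 +0.80513]
t = (0.0851, -0.2309, 1.3111) m
M0: Pc = R·M0+t = (+0.01716, -0.13276, +1.30529); u = 505.3·(+0.01716)/1.30529 + 332.2 = 338.8441, v = 801.7·(-0.13276)/1.30529 + 259.8 = 178.2592
M1: Pc = R·M1+t = (+0.16234, -0.17324, +1.38174); u = 505.3·(+0.16234)/1.38174 + 332.2 = 391.5693, v = 801.7·(-0.17324)/1.38174 + 259.8 = 159.2813
M2: Pc = R·M2+t = (+0.15304, -0.32904, +1.31691); u = 505.3·(+0.15304)/1.31691 + 332.2 = 390.9204, v = 801.7·(-0.32904)/1.31691 + 259.8 = 59.4897
M3: Pc = R·M3+t = (+0.00786, -0.28856, +1.24046); u = 505.3·(+0.00786)/1.24046 + 332.2 = 335.3999, v = 801.7·(-0.28856)/1.24046 + 259.8 = 73.3094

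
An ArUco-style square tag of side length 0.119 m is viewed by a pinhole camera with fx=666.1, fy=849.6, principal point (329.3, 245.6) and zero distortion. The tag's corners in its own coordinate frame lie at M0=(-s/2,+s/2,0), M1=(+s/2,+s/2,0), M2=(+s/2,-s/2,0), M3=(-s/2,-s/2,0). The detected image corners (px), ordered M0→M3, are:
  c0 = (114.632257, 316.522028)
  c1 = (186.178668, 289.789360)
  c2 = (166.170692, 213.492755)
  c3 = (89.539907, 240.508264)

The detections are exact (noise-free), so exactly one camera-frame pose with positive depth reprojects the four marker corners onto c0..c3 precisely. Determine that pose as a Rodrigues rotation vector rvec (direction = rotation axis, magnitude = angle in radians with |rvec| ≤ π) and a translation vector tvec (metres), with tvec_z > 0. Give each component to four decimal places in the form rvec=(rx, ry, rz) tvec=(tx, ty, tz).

rvec=(0.5782, -0.2466, -0.2267) tvec=(-0.3026, 0.0257, 1.0638)

Intrinsics K: fx=666.1, fy=849.6, cx=329.3, cy=245.6
Marker side s = 0.119 m; corners in marker frame (Z=0):
  M0 = (-0.0595, +0.0595, 0)
  M1 = (+0.0595, +0.0595, 0)
  M2 = (+0.0595, -0.0595, 0)
  M3 = (-0.0595, -0.0595, 0)
Detected image corners:
  c0 = (114.632257, 316.522028) px
  c1 = (186.178668, 289.789360) px
  c2 = (166.170692, 213.492755) px
  c3 = (89.539907, 240.508264) px
Planar DLT: solve 8×8 A·h = b for H (H[2,2]=1):
  H  [+643.56680 +262.94545 +139.82842]
  H  [-184.55351 +780.28463 +266.15297]
  H  [+0.15558 +0.52933 +1.00000]
B = K⁻¹H; ‖b₁‖=0.940069, ‖b₂‖=0.940069; λ = 2/(‖b₁‖+‖b₂‖) = 1.063751, sign → tz>0 ⇒ λ=+1.063751
r₁ = λ·B[:,0] = (+0.94595,-0.27892,+0.16550); r₂ = λ·B[:,1] = (+0.14155,+0.81419,+0.56308)
r₃ = r₁×r₂ = (-0.29180,-0.50921,+0.80966); SVD([r₁ r₂ r₃]) → R = UVᵀ:
  R  [+0.94595 +0.14155 -0.29180]
  R  [-0.27892 +0.81419 -0.50921]
  R  [+0.16550 +0.56308 +0.80966]
t = (-0.30258, +0.02573, +1.06375) m
tr R = 2.569801; θ = arccos((tr R − 1)/2) = 0.668261 rad = 38.289°
axis k = ((R−Rᵀ)₃₂, (R−Rᵀ)₁₃, (R−Rᵀ)₂₁) / (2 sinθ) = (+0.865278, -0.369018, -0.339293)
rvec = θ·k = (+0.578231, -0.246600, -0.226736)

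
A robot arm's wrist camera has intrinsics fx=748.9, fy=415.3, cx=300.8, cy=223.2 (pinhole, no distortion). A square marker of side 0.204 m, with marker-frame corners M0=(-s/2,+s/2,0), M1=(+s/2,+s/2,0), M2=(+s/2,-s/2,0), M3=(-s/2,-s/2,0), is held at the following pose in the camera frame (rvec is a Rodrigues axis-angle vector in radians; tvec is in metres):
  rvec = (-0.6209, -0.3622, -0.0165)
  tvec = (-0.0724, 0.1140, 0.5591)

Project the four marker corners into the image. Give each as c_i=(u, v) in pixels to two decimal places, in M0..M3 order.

c0=(51.53, 390.12) c1=(350.71, 383.36) c2=(313.05, 248.89) c3=(68.72, 238.46)

Intrinsics K: fx=748.9, fy=415.3, cx=300.8, cy=223.2
Marker side s = 0.204 m; corners in marker frame (Z=0):
  M0 = (-0.1020, +0.1020, 0)
  M1 = (+0.1020, +0.1020, 0)
  M2 = (+0.1020, -0.1020, 0)
  M3 = (-0.1020, -0.1020, 0)
rvec = (-0.6209, -0.3622, -0.0165), |rvec| = θ = 0.71901 rad = 41.196°
Rodrigues: sinθ=0.65864, 1−cosθ=0.24754; R = I + sinθ·[k]× + (1−cosθ)·[k]×²:
    [+0.93705 +0.12280 -0.32688]
    [+0.09257 +0.81527 +0.57163]
    [+0.33669 -0.56591 +0.75259]
t = (-0.0724, 0.1140, 0.5591) m
M0: Pc = R·M0+t = (-0.15545, +0.18772, +0.46703); u = 748.9·(-0.15545)/0.46703 + 300.8 = 51.5263, v = 415.3·(+0.18772)/0.46703 + 223.2 = 390.1221
M1: Pc = R·M1+t = (+0.03570, +0.20660, +0.53572); u = 748.9·(+0.03570)/0.53572 + 300.8 = 350.7128, v = 415.3·(+0.20660)/0.53572 + 223.2 = 383.3600
M2: Pc = R·M2+t = (+0.01065, +0.04028, +0.65117); u = 748.9·(+0.01065)/0.65117 + 300.8 = 313.0531, v = 415.3·(+0.04028)/0.65117 + 223.2 = 248.8924
M3: Pc = R·M3+t = (-0.18050, +0.02140, +0.58248); u = 748.9·(-0.18050)/0.58248 + 300.8 = 68.7231, v = 415.3·(+0.02140)/0.58248 + 223.2 = 238.4580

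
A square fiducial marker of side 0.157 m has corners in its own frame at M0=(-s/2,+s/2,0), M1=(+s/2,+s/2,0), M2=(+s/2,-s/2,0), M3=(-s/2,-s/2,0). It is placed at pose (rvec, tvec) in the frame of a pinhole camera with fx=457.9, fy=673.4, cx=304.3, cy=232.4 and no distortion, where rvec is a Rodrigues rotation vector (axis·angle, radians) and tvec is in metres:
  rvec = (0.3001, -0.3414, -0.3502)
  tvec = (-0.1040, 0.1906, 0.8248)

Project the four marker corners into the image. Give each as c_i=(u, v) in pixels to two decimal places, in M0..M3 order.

Intrinsics K: fx=457.9, fy=673.4, cx=304.3, cy=232.4
Marker side s = 0.157 m; corners in marker frame (Z=0):
  M0 = (-0.0785, +0.0785, 0)
  M1 = (+0.0785, +0.0785, 0)
  M2 = (+0.0785, -0.0785, 0)
  M3 = (-0.0785, -0.0785, 0)
rvec = (0.3001, -0.3414, -0.3502), |rvec| = θ = 0.57381 rad = 32.877°
Rodrigues: sinθ=0.54283, 1−cosθ=0.16016; R = I + sinθ·[k]× + (1−cosθ)·[k]×²:
    [+0.88365 +0.28146 -0.37409]
    [-0.38113 +0.89654 -0.22574]
    [+0.27185 +0.34206 +0.89950]
t = (-0.1040, 0.1906, 0.8248) m
M0: Pc = R·M0+t = (-0.15127, +0.29090, +0.83031); u = 457.9·(-0.15127)/0.83031 + 304.3 = 220.8766, v = 673.4·(+0.29090)/0.83031 + 232.4 = 468.3237
M1: Pc = R·M1+t = (-0.01254, +0.23106, +0.87299); u = 457.9·(-0.01254)/0.87299 + 304.3 = 297.7231, v = 673.4·(+0.23106)/0.87299 + 232.4 = 410.6322
M2: Pc = R·M2+t = (-0.05673, +0.09030, +0.81929); u = 457.9·(-0.05673)/0.81929 + 304.3 = 272.5947, v = 673.4·(+0.09030)/0.81929 + 232.4 = 306.6229
M3: Pc = R·M3+t = (-0.19546, +0.15014, +0.77661); u = 457.9·(-0.19546)/0.77661 + 304.3 = 189.0532, v = 673.4·(+0.15014)/0.77661 + 232.4 = 362.5877

c0=(220.88, 468.32) c1=(297.72, 410.63) c2=(272.59, 306.62) c3=(189.05, 362.59)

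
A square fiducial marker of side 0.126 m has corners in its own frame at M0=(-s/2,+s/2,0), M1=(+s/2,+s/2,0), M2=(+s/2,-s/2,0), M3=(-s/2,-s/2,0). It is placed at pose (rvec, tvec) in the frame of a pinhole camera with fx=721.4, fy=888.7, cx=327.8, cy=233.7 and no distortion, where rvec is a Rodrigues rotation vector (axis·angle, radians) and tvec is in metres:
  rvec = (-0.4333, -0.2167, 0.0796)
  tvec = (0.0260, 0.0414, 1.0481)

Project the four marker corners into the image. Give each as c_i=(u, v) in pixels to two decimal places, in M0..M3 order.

c0=(301.16, 313.56) c1=(387.44, 324.96) c2=(387.05, 227.25) c3=(305.10, 214.20)

Intrinsics K: fx=721.4, fy=888.7, cx=327.8, cy=233.7
Marker side s = 0.126 m; corners in marker frame (Z=0):
  M0 = (-0.0630, +0.0630, 0)
  M1 = (+0.0630, +0.0630, 0)
  M2 = (+0.0630, -0.0630, 0)
  M3 = (-0.0630, -0.0630, 0)
rvec = (-0.4333, -0.2167, 0.0796), |rvec| = θ = 0.49096 rad = 28.130°
Rodrigues: sinθ=0.47147, 1−cosθ=0.11812; R = I + sinθ·[k]× + (1−cosθ)·[k]×²:
    [+0.97388 -0.03043 -0.22500]
    [+0.12245 +0.90489 +0.40765]
    [+0.19120 -0.42455 +0.88498]
t = (0.0260, 0.0414, 1.0481) m
M0: Pc = R·M0+t = (-0.03727, +0.09069, +1.00931); u = 721.4·(-0.03727)/1.00931 + 327.8 = 301.1602, v = 888.7·(+0.09069)/1.00931 + 233.7 = 313.5561
M1: Pc = R·M1+t = (+0.08544, +0.10612, +1.03340); u = 721.4·(+0.08544)/1.03340 + 327.8 = 387.4428, v = 888.7·(+0.10612)/1.03340 + 233.7 = 324.9632
M2: Pc = R·M2+t = (+0.08927, -0.00789, +1.08689); u = 721.4·(+0.08927)/1.08689 + 327.8 = 387.0520, v = 888.7·(-0.00789)/1.08689 + 233.7 = 227.2458
M3: Pc = R·M3+t = (-0.03344, -0.02332, +1.06280); u = 721.4·(-0.03344)/1.06280 + 327.8 = 305.1034, v = 888.7·(-0.02332)/1.06280 + 233.7 = 214.1979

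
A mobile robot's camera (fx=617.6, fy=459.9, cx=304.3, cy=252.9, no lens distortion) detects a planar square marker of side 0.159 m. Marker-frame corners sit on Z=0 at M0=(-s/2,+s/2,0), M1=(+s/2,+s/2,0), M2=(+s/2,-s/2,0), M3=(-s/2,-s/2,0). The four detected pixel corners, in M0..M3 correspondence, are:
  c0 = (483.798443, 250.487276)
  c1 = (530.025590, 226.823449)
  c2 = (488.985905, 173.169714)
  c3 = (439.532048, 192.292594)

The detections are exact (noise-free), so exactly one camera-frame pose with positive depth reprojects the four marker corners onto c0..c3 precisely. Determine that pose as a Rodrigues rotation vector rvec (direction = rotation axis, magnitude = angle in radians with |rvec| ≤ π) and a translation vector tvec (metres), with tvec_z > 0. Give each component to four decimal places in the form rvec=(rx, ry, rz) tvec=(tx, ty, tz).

rvec=(-0.1799, -0.5893, -0.4846) tvec=(0.3364, -0.1058, 1.1403)

Intrinsics K: fx=617.6, fy=459.9, cx=304.3, cy=252.9
Marker side s = 0.159 m; corners in marker frame (Z=0):
  M0 = (-0.0795, +0.0795, 0)
  M1 = (+0.0795, +0.0795, 0)
  M2 = (+0.0795, -0.0795, 0)
  M3 = (-0.0795, -0.0795, 0)
Detected image corners:
  c0 = (483.798443, 250.487276) px
  c1 = (530.025590, 226.823449) px
  c2 = (488.985905, 173.169714) px
  c3 = (439.532048, 192.292594) px
Planar DLT: solve 8×8 A·h = b for H (H[2,2]=1):
  H  [+544.57235 +256.58874 +486.50043]
  H  [-28.79580 +346.26726 +210.21496]
  H  [+0.50181 -0.02320 +1.00000]
B = K⁻¹H; ‖b₁‖=0.876945, ‖b₂‖=0.876945; λ = 2/(‖b₁‖+‖b₂‖) = 1.140322, sign → tz>0 ⇒ λ=+1.140322
r₁ = λ·B[:,0] = (+0.72354,-0.38606,+0.57222); r₂ = λ·B[:,1] = (+0.48679,+0.87312,-0.02645)
r₃ = r₁×r₂ = (-0.48940,+0.29769,+0.81967); SVD([r₁ r₂ r₃]) → R = UVᵀ:
  R  [+0.72354 +0.48679 -0.48940]
  R  [-0.38606 +0.87312 +0.29769]
  R  [+0.57222 -0.02645 +0.81967]
t = (+0.33641, -0.10584, +1.14032) m
tr R = 2.416334; θ = arccos((tr R − 1)/2) = 0.783898 rad = 44.914°
axis k = ((R−Rᵀ)₃₂, (R−Rᵀ)₁₃, (R−Rᵀ)₂₁) / (2 sinθ) = (-0.229551, -0.751811, -0.618132)
rvec = θ·k = (-0.179944, -0.589343, -0.484552)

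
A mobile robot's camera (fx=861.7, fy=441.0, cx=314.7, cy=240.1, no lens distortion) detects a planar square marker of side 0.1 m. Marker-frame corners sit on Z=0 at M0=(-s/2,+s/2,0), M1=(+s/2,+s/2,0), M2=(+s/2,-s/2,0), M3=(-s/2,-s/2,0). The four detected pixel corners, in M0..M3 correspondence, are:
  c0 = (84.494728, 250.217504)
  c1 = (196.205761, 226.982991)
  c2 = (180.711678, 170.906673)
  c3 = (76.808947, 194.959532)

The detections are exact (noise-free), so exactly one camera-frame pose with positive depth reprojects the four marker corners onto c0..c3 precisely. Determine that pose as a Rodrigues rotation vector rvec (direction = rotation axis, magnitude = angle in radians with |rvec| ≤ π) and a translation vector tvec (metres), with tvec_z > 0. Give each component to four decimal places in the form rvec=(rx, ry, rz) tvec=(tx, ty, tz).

Intrinsics K: fx=861.7, fy=441.0, cx=314.7, cy=240.1
Marker side s = 0.1 m; corners in marker frame (Z=0):
  M0 = (-0.0500, +0.0500, 0)
  M1 = (+0.0500, +0.0500, 0)
  M2 = (+0.0500, -0.0500, 0)
  M3 = (-0.0500, -0.0500, 0)
Detected image corners:
  c0 = (84.494728, 250.217504) px
  c1 = (196.205761, 226.982991) px
  c2 = (180.711678, 170.906673) px
  c3 = (76.808947, 194.959532) px
Planar DLT: solve 8×8 A·h = b for H (H[2,2]=1):
  H  [+1018.24392 +23.88345 +133.18715]
  H  [-328.21314 +413.77878 +210.08075]
  H  [-0.43478 -0.67754 +1.00000]
B = K⁻¹H; ‖b₁‖=1.497813, ‖b₂‖=1.497813; λ = 2/(‖b₁‖+‖b₂‖) = 0.667640, sign → tz>0 ⇒ λ=+0.667640
r₁ = λ·B[:,0] = (+0.89494,-0.33885,-0.29028); r₂ = λ·B[:,1] = (+0.18371,+0.87271,-0.45236)
r₃ = r₁×r₂ = (+0.40661,+0.35151,+0.84328); SVD([r₁ r₂ r₃]) → R = UVᵀ:
  R  [+0.89494 +0.18371 +0.40661]
  R  [-0.33885 +0.87271 +0.35151]
  R  [-0.29028 -0.45236 +0.84328]
t = (-0.14064, -0.04545, +0.66764) m
tr R = 2.610928; θ = arccos((tr R − 1)/2) = 0.634338 rad = 36.345°
axis k = ((R−Rᵀ)₃₂, (R−Rᵀ)₁₃, (R−Rᵀ)₂₁) / (2 sinθ) = (-0.678198, +0.587947, -0.440869)
rvec = θ·k = (-0.430207, +0.372957, -0.279660)

rvec=(-0.4302, 0.3730, -0.2797) tvec=(-0.1406, -0.0454, 0.6676)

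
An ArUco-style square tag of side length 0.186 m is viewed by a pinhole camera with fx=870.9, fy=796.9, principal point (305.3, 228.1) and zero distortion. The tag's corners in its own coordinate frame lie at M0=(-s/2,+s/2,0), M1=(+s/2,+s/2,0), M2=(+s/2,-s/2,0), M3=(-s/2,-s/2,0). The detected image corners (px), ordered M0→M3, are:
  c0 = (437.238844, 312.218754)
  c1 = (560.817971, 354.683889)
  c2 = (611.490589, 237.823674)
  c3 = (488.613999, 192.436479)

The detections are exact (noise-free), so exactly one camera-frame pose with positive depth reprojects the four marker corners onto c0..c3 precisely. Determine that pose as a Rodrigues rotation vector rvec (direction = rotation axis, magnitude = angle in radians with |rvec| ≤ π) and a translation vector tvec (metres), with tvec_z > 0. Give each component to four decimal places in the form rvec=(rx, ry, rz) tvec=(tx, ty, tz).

Intrinsics K: fx=870.9, fy=796.9, cx=305.3, cy=228.1
Marker side s = 0.186 m; corners in marker frame (Z=0):
  M0 = (-0.0930, +0.0930, 0)
  M1 = (+0.0930, +0.0930, 0)
  M2 = (+0.0930, -0.0930, 0)
  M3 = (-0.0930, -0.0930, 0)
Detected image corners:
  c0 = (437.238844, 312.218754) px
  c1 = (560.817971, 354.683889) px
  c2 = (611.490589, 237.823674) px
  c3 = (488.613999, 192.436479) px
Planar DLT: solve 8×8 A·h = b for H (H[2,2]=1):
  H  [+728.05863 -263.24042 +525.20628]
  H  [+270.41848 +641.82770 +274.66192]
  H  [+0.12495 +0.02108 +1.00000]
B = K⁻¹H; ‖b₁‖=0.857510, ‖b₂‖=0.857510; λ = 2/(‖b₁‖+‖b₂‖) = 1.166167, sign → tz>0 ⇒ λ=+1.166167
r₁ = λ·B[:,0] = (+0.92382,+0.35402,+0.14571); r₂ = λ·B[:,1] = (-0.36111,+0.93220,+0.02459)
r₃ = r₁×r₂ = (-0.12713,-0.07533,+0.98902); SVD([r₁ r₂ r₃]) → R = UVᵀ:
  R  [+0.92382 -0.36111 -0.12713]
  R  [+0.35402 +0.93220 -0.07533]
  R  [+0.14571 +0.02459 +0.98902]
t = (+0.29446, +0.06814, +1.16617) m
tr R = 2.845040; θ = arccos((tr R − 1)/2) = 0.396237 rad = 22.703°
axis k = ((R−Rᵀ)₃₂, (R−Rᵀ)₁₃, (R−Rᵀ)₂₁) / (2 sinθ) = (+0.129446, -0.353458, +0.926451)
rvec = θ·k = (+0.051291, -0.140053, +0.367094)

rvec=(0.0513, -0.1401, 0.3671) tvec=(0.2945, 0.0681, 1.1662)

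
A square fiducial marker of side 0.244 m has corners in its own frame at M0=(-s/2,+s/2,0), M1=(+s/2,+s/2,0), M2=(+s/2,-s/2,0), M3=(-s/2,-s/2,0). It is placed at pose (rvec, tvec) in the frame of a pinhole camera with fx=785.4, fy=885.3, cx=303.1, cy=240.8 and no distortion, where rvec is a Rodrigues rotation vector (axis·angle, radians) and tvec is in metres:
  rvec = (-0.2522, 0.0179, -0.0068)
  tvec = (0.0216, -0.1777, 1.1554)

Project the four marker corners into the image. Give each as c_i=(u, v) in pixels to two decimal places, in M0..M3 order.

c0=(233.53, 194.87) c1=(403.91, 192.98) c2=(398.00, 18.74) c3=(236.37, 21.14)

Intrinsics K: fx=785.4, fy=885.3, cx=303.1, cy=240.8
Marker side s = 0.244 m; corners in marker frame (Z=0):
  M0 = (-0.1220, +0.1220, 0)
  M1 = (+0.1220, +0.1220, 0)
  M2 = (+0.1220, -0.1220, 0)
  M3 = (-0.1220, -0.1220, 0)
rvec = (-0.2522, 0.0179, -0.0068), |rvec| = θ = 0.25293 rad = 14.492°
Rodrigues: sinθ=0.25024, 1−cosθ=0.03182; R = I + sinθ·[k]× + (1−cosθ)·[k]×²:
    [+0.99982 +0.00448 +0.01856]
    [-0.00897 +0.96834 +0.24946]
    [-0.01686 -0.24958 +0.96821]
t = (0.0216, -0.1777, 1.1554) m
M0: Pc = R·M0+t = (-0.09983, -0.05847, +1.12701); u = 785.4·(-0.09983)/1.12701 + 303.1 = 233.5289, v = 885.3·(-0.05847)/1.12701 + 240.8 = 194.8720
M1: Pc = R·M1+t = (+0.14412, -0.06066, +1.12289); u = 785.4·(+0.14412)/1.12289 + 303.1 = 403.9069, v = 885.3·(-0.06066)/1.12289 + 240.8 = 192.9777
M2: Pc = R·M2+t = (+0.14303, -0.29693, +1.18379); u = 785.4·(+0.14303)/1.18379 + 303.1 = 397.9954, v = 885.3·(-0.29693)/1.18379 + 240.8 = 18.7387
M3: Pc = R·M3+t = (-0.10092, -0.29474, +1.18791); u = 785.4·(-0.10092)/1.18791 + 303.1 = 236.3723, v = 885.3·(-0.29474)/1.18791 + 240.8 = 21.1392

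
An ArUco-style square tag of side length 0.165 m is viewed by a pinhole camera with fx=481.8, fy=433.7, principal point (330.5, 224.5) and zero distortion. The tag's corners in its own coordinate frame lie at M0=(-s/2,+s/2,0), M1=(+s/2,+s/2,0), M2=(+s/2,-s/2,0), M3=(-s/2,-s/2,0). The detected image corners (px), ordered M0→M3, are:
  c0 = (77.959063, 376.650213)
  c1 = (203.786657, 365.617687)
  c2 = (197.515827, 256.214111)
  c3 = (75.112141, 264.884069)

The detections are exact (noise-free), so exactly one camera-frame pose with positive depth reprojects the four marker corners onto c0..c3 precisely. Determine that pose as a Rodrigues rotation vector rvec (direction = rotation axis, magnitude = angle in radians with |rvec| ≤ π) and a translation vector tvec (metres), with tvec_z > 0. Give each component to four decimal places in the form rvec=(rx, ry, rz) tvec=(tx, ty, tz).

rvec=(-0.1157, -0.0707, -0.0788) tvec=(-0.2606, 0.1369, 0.6562)

Intrinsics K: fx=481.8, fy=433.7, cx=330.5, cy=224.5
Marker side s = 0.165 m; corners in marker frame (Z=0):
  M0 = (-0.0825, +0.0825, 0)
  M1 = (+0.0825, +0.0825, 0)
  M2 = (+0.0825, -0.0825, 0)
  M3 = (-0.0825, -0.0825, 0)
Detected image corners:
  c0 = (77.959063, 376.650213) px
  c1 = (203.786657, 365.617687) px
  c2 = (197.515827, 256.214111) px
  c3 = (75.112141, 264.884069) px
Planar DLT: solve 8×8 A·h = b for H (H[2,2]=1):
  H  [+767.89847 +3.97439 +139.14594]
  H  [-23.53005 +616.01311 +315.01331]
  H  [+0.11421 -0.17139 +1.00000]
B = K⁻¹H; ‖b₁‖=1.523986, ‖b₂‖=1.523986; λ = 2/(‖b₁‖+‖b₂‖) = 0.656174, sign → tz>0 ⇒ λ=+0.656174
r₁ = λ·B[:,0] = (+0.99441,-0.07439,+0.07494); r₂ = λ·B[:,1] = (+0.08256,+0.99022,-0.11246)
r₃ = r₁×r₂ = (-0.06584,+0.11802,+0.99083); SVD([r₁ r₂ r₃]) → R = UVᵀ:
  R  [+0.99441 +0.08256 -0.06584]
  R  [-0.07439 +0.99022 +0.11802]
  R  [+0.07494 -0.11246 +0.99083]
t = (-0.26061, +0.13694, +0.65617) m
tr R = 2.975456; θ = arccos((tr R − 1)/2) = 0.156826 rad = 8.985°
axis k = ((R−Rᵀ)₃₂, (R−Rᵀ)₁₃, (R−Rᵀ)₂₁) / (2 sinθ) = (-0.737835, -0.450712, -0.502452)
rvec = θ·k = (-0.115712, -0.070683, -0.078798)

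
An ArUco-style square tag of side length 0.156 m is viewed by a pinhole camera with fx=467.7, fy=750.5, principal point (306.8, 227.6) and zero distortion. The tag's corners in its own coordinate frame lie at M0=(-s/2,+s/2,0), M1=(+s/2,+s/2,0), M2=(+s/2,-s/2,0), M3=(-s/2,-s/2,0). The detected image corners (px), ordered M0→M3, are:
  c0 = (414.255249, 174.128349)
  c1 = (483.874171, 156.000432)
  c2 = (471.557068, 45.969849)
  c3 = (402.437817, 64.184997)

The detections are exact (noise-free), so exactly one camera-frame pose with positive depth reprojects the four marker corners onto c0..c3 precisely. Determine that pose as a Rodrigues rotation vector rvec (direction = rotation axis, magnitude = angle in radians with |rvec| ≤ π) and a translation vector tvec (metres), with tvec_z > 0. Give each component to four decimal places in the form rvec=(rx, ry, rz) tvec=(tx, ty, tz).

rvec=(-0.0448, 0.0165, -0.1601) tvec=(0.3034, -0.1635, 1.0421)

Intrinsics K: fx=467.7, fy=750.5, cx=306.8, cy=227.6
Marker side s = 0.156 m; corners in marker frame (Z=0):
  M0 = (-0.0780, +0.0780, 0)
  M1 = (+0.0780, +0.0780, 0)
  M2 = (+0.0780, -0.0780, 0)
  M3 = (-0.0780, -0.0780, 0)
Detected image corners:
  c0 = (414.255249, 174.128349) px
  c1 = (483.874171, 156.000432) px
  c2 = (471.557068, 45.969849) px
  c3 = (402.437817, 64.184997) px
Planar DLT: solve 8×8 A·h = b for H (H[2,2]=1):
  H  [+439.19341 +57.84877 +442.97693]
  H  [-117.84534 +700.19864 +109.89082]
  H  [-0.01236 -0.04402 +1.00000]
B = K⁻¹H; ‖b₁‖=0.959557, ‖b₂‖=0.959557; λ = 2/(‖b₁‖+‖b₂‖) = 1.042148, sign → tz>0 ⇒ λ=+1.042148
r₁ = λ·B[:,0] = (+0.98708,-0.15974,-0.01288); r₂ = λ·B[:,1] = (+0.15900,+0.98621,-0.04588)
r₃ = r₁×r₂ = (+0.02003,+0.04324,+0.99886); SVD([r₁ r₂ r₃]) → R = UVᵀ:
  R  [+0.98708 +0.15900 +0.02003]
  R  [-0.15974 +0.98621 +0.04324]
  R  [-0.01288 -0.04588 +0.99886]
t = (+0.30343, -0.16345, +1.04215) m
tr R = 2.972152; θ = arccos((tr R − 1)/2) = 0.167070 rad = 9.572°
axis k = ((R−Rᵀ)₃₂, (R−Rᵀ)₁₃, (R−Rᵀ)₂₁) / (2 sinθ) = (-0.267954, +0.098944, -0.958338)
rvec = θ·k = (-0.044767, +0.016531, -0.160110)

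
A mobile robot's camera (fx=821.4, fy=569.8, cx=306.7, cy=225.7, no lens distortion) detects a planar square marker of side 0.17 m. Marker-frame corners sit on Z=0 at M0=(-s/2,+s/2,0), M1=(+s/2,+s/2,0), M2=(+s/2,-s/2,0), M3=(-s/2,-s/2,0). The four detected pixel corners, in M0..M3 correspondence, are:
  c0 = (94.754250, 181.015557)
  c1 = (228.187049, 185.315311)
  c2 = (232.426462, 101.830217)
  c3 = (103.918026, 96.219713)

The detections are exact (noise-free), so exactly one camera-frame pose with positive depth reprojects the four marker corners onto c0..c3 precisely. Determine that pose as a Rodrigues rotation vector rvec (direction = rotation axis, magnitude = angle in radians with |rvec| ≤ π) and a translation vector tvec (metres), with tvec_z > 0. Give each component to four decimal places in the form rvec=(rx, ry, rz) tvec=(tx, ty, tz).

Intrinsics K: fx=821.4, fy=569.8, cx=306.7, cy=225.7
Marker side s = 0.17 m; corners in marker frame (Z=0):
  M0 = (-0.0850, +0.0850, 0)
  M1 = (+0.0850, +0.0850, 0)
  M2 = (+0.0850, -0.0850, 0)
  M3 = (-0.0850, -0.0850, 0)
Detected image corners:
  c0 = (94.754250, 181.015557) px
  c1 = (228.187049, 185.315311) px
  c2 = (232.426462, 101.830217) px
  c3 = (103.918026, 96.219713) px
Planar DLT: solve 8×8 A·h = b for H (H[2,2]=1):
  H  [+787.34823 -74.86630 +165.46374]
  H  [+43.94134 +464.45699 +140.34537]
  H  [+0.10435 -0.21583 +1.00000]
B = K⁻¹H; ‖b₁‖=0.926175, ‖b₂‖=0.926175; λ = 2/(‖b₁‖+‖b₂‖) = 1.079709, sign → tz>0 ⇒ λ=+1.079709
r₁ = λ·B[:,0] = (+0.99288,+0.03864,+0.11266); r₂ = λ·B[:,1] = (-0.01140,+0.97240,-0.23303)
r₃ = r₁×r₂ = (-0.11856,+0.23009,+0.96592); SVD([r₁ r₂ r₃]) → R = UVᵀ:
  R  [+0.99288 -0.01140 -0.11856]
  R  [+0.03864 +0.97240 +0.23009]
  R  [+0.11266 -0.23303 +0.96592]
t = (-0.18565, -0.16174, +1.07971) m
tr R = 2.931203; θ = arccos((tr R − 1)/2) = 0.263049 rad = 15.072°
axis k = ((R−Rᵀ)₃₂, (R−Rᵀ)₁₃, (R−Rᵀ)₂₁) / (2 sinθ) = (-0.890540, -0.444614, +0.096212)
rvec = θ·k = (-0.234256, -0.116955, +0.025308)

rvec=(-0.2343, -0.1170, 0.0253) tvec=(-0.1857, -0.1617, 1.0797)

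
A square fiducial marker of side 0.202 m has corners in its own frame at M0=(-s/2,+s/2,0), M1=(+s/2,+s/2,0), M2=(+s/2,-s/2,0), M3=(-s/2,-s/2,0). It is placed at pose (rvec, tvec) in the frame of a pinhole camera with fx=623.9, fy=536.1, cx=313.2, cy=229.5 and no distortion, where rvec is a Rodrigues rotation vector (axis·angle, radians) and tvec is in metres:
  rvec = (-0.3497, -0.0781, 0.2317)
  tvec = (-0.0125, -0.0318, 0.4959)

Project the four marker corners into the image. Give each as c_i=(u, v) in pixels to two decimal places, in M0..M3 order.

Intrinsics K: fx=623.9, fy=536.1, cx=313.2, cy=229.5
Marker side s = 0.202 m; corners in marker frame (Z=0):
  M0 = (-0.1010, +0.1010, 0)
  M1 = (+0.1010, +0.1010, 0)
  M2 = (+0.1010, -0.1010, 0)
  M3 = (-0.1010, -0.1010, 0)
rvec = (-0.3497, -0.0781, 0.2317), |rvec| = θ = 0.42670 rad = 24.448°
Rodrigues: sinθ=0.41387, 1−cosθ=0.08966; R = I + sinθ·[k]× + (1−cosθ)·[k]×²:
    [+0.97056 -0.21128 -0.11565]
    [+0.23818 +0.91334 +0.33027]
    [+0.03585 -0.34810 +0.93677]
t = (-0.0125, -0.0318, 0.4959) m
M0: Pc = R·M0+t = (-0.13187, +0.03639, +0.45712); u = 623.9·(-0.13187)/0.45712 + 313.2 = 133.2234, v = 536.1·(+0.03639)/0.45712 + 229.5 = 272.1782
M1: Pc = R·M1+t = (+0.06419, +0.08450, +0.46436); u = 623.9·(+0.06419)/0.46436 + 313.2 = 399.4389, v = 536.1·(+0.08450)/0.46436 + 229.5 = 327.0582
M2: Pc = R·M2+t = (+0.10687, -0.09999, +0.53468); u = 623.9·(+0.10687)/0.53468 + 313.2 = 437.8986, v = 536.1·(-0.09999)/0.53468 + 229.5 = 129.2433
M3: Pc = R·M3+t = (-0.08919, -0.14810, +0.52744); u = 623.9·(-0.08919)/0.52744 + 313.2 = 207.7017, v = 536.1·(-0.14810)/0.52744 + 229.5 = 78.9637

c0=(133.22, 272.18) c1=(399.44, 327.06) c2=(437.90, 129.24) c3=(207.70, 78.96)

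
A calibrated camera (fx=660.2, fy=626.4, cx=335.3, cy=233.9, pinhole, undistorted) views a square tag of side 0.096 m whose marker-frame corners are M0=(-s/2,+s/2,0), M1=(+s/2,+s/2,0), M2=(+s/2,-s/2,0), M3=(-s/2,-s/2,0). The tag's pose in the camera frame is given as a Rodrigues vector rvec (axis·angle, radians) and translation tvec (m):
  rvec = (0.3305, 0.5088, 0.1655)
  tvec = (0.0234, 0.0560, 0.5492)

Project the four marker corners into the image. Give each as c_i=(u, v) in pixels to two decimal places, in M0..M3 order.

Intrinsics K: fx=660.2, fy=626.4, cx=335.3, cy=233.9
Marker side s = 0.096 m; corners in marker frame (Z=0):
  M0 = (-0.0480, +0.0480, 0)
  M1 = (+0.0480, +0.0480, 0)
  M2 = (+0.0480, -0.0480, 0)
  M3 = (-0.0480, -0.0480, 0)
rvec = (0.3305, 0.5088, 0.1655), |rvec| = θ = 0.62889 rad = 36.033°
Rodrigues: sinθ=0.58824, 1−cosθ=0.19132; R = I + sinθ·[k]× + (1−cosθ)·[k]×²:
    [+0.86152 -0.07346 +0.50238]
    [+0.23615 +0.93391 -0.26841]
    [-0.44946 +0.34988 +0.82193]
t = (0.0234, 0.0560, 0.5492) m
M0: Pc = R·M0+t = (-0.02148, +0.08949, +0.58757); u = 660.2·(-0.02148)/0.58757 + 335.3 = 311.1657, v = 626.4·(+0.08949)/0.58757 + 233.9 = 329.3071
M1: Pc = R·M1+t = (+0.06123, +0.11216, +0.54442); u = 660.2·(+0.06123)/0.54442 + 335.3 = 409.5479, v = 626.4·(+0.11216)/0.54442 + 233.9 = 362.9527
M2: Pc = R·M2+t = (+0.06828, +0.02251, +0.51083); u = 660.2·(+0.06828)/0.51083 + 335.3 = 423.5441, v = 626.4·(+0.02251)/0.51083 + 233.9 = 261.4993
M3: Pc = R·M3+t = (-0.01443, -0.00016, +0.55398); u = 660.2·(-0.01443)/0.55398 + 335.3 = 318.1068, v = 626.4·(-0.00016)/0.55398 + 233.9 = 233.7158

c0=(311.17, 329.31) c1=(409.55, 362.95) c2=(423.54, 261.50) c3=(318.11, 233.72)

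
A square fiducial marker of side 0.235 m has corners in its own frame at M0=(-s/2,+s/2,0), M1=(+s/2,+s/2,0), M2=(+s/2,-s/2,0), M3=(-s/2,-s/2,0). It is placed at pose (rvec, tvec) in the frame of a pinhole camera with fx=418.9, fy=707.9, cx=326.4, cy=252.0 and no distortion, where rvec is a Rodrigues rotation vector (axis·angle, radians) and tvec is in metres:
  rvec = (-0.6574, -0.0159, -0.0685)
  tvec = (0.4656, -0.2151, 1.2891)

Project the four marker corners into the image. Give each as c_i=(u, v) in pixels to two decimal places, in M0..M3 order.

Intrinsics K: fx=418.9, fy=707.9, cx=326.4, cy=252.0
Marker side s = 0.235 m; corners in marker frame (Z=0):
  M0 = (-0.1175, +0.1175, 0)
  M1 = (+0.1175, +0.1175, 0)
  M2 = (+0.1175, -0.1175, 0)
  M3 = (-0.1175, -0.1175, 0)
rvec = (-0.6574, -0.0159, -0.0685), |rvec| = θ = 0.66115 rad = 37.881°
Rodrigues: sinθ=0.61403, 1−cosθ=0.21071; R = I + sinθ·[k]× + (1−cosθ)·[k]×²:
    [+0.99762 +0.06866 +0.00694]
    [-0.05858 +0.78941 +0.61107]
    [+0.03647 -0.61002 +0.79155]
t = (0.4656, -0.2151, 1.2891) m
M0: Pc = R·M0+t = (+0.35645, -0.11546, +1.21314); u = 418.9·(+0.35645)/1.21314 + 326.4 = 449.4823, v = 707.9·(-0.11546)/1.21314 + 252.0 = 184.6249
M1: Pc = R·M1+t = (+0.59089, -0.12923, +1.22171); u = 418.9·(+0.59089)/1.22171 + 326.4 = 529.0036, v = 707.9·(-0.12923)/1.22171 + 252.0 = 177.1211
M2: Pc = R·M2+t = (+0.57475, -0.31474, +1.36506); u = 418.9·(+0.57475)/1.36506 + 326.4 = 502.7757, v = 707.9·(-0.31474)/1.36506 + 252.0 = 88.7816
M3: Pc = R·M3+t = (+0.34031, -0.30097, +1.35649); u = 418.9·(+0.34031)/1.35649 + 326.4 = 431.4925, v = 707.9·(-0.30097)/1.35649 + 252.0 = 94.9342

c0=(449.48, 184.62) c1=(529.00, 177.12) c2=(502.78, 88.78) c3=(431.49, 94.93)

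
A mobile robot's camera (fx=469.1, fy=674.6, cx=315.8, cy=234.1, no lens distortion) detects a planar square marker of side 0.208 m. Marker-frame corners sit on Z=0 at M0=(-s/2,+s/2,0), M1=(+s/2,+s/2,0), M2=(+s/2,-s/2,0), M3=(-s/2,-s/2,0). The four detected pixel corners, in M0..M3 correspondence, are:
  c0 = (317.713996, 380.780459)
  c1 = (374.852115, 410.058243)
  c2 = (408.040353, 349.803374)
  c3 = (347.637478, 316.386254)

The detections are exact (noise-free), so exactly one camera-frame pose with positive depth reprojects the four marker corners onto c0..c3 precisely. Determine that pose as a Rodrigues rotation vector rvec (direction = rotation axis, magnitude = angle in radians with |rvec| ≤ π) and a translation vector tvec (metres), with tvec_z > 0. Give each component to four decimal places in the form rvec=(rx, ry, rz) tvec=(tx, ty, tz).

rvec=(0.5784, -0.1026, 0.4346) tvec=(0.1444, 0.2863, 1.4684)

Intrinsics K: fx=469.1, fy=674.6, cx=315.8, cy=234.1
Marker side s = 0.208 m; corners in marker frame (Z=0):
  M0 = (-0.1040, +0.1040, 0)
  M1 = (+0.1040, +0.1040, 0)
  M2 = (+0.1040, -0.1040, 0)
  M3 = (-0.1040, -0.1040, 0)
Detected image corners:
  c0 = (317.713996, 380.780459) px
  c1 = (374.852115, 410.058243) px
  c2 = (408.040353, 349.803374) px
  c3 = (347.637478, 316.386254) px
Planar DLT: solve 8×8 A·h = b for H (H[2,2]=1):
  H  [+335.00081 -26.81979 +361.93952]
  H  [+203.40361 +425.25468 +365.61348]
  H  [+0.14564 +0.34527 +1.00000]
B = K⁻¹H; ‖b₁‖=0.681002, ‖b₂‖=0.681002; λ = 2/(‖b₁‖+‖b₂‖) = 1.468424, sign → tz>0 ⇒ λ=+1.468424
r₁ = λ·B[:,0] = (+0.90468,+0.36854,+0.21387); r₂ = λ·B[:,1] = (-0.42527,+0.74972,+0.50701)
r₃ = r₁×r₂ = (+0.02651,-0.54963,+0.83499); SVD([r₁ r₂ r₃]) → R = UVᵀ:
  R  [+0.90468 -0.42527 +0.02651]
  R  [+0.36854 +0.74972 -0.54963]
  R  [+0.21387 +0.50701 +0.83499]
t = (+0.14443, +0.28627, +1.46842) m
tr R = 2.489388; θ = arccos((tr R − 1)/2) = 0.730720 rad = 41.867°
axis k = ((R−Rᵀ)₃₂, (R−Rᵀ)₁₃, (R−Rᵀ)₂₁) / (2 sinθ) = (+0.791600, -0.140362, +0.594700)
rvec = θ·k = (+0.578438, -0.102566, +0.434559)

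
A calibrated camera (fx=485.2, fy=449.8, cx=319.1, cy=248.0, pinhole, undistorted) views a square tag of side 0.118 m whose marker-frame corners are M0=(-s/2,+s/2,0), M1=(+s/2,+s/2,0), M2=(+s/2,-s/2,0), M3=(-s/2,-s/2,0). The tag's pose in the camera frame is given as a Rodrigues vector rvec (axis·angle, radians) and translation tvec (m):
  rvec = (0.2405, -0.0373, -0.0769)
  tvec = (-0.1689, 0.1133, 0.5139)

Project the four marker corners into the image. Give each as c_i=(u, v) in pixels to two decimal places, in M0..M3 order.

c0=(113.12, 397.69) c1=(222.10, 388.70) c2=(208.46, 294.13) c3=(93.22, 303.01)

Intrinsics K: fx=485.2, fy=449.8, cx=319.1, cy=248.0
Marker side s = 0.118 m; corners in marker frame (Z=0):
  M0 = (-0.0590, +0.0590, 0)
  M1 = (+0.0590, +0.0590, 0)
  M2 = (+0.0590, -0.0590, 0)
  M3 = (-0.0590, -0.0590, 0)
rvec = (0.2405, -0.0373, -0.0769), |rvec| = θ = 0.25524 rad = 14.624°
Rodrigues: sinθ=0.25247, 1−cosθ=0.03240; R = I + sinθ·[k]× + (1−cosθ)·[k]×²:
    [+0.99637 +0.07161 -0.04609]
    [-0.08053 +0.96830 -0.23647]
    [+0.02770 +0.23932 +0.97054]
t = (-0.1689, 0.1133, 0.5139) m
M0: Pc = R·M0+t = (-0.22346, +0.17518, +0.52639); u = 485.2·(-0.22346)/0.52639 + 319.1 = 113.1233, v = 449.8·(+0.17518)/0.52639 + 248.0 = 397.6930
M1: Pc = R·M1+t = (-0.10589, +0.16568, +0.52965); u = 485.2·(-0.10589)/0.52965 + 319.1 = 222.0979, v = 449.8·(+0.16568)/0.52965 + 248.0 = 388.6995
M2: Pc = R·M2+t = (-0.11434, +0.05142, +0.50141); u = 485.2·(-0.11434)/0.50141 + 319.1 = 208.4582, v = 449.8·(+0.05142)/0.50141 + 248.0 = 294.1264
M3: Pc = R·M3+t = (-0.23191, +0.06092, +0.49815); u = 485.2·(-0.23191)/0.49815 + 319.1 = 93.2163, v = 449.8·(+0.06092)/0.49815 + 248.0 = 303.0092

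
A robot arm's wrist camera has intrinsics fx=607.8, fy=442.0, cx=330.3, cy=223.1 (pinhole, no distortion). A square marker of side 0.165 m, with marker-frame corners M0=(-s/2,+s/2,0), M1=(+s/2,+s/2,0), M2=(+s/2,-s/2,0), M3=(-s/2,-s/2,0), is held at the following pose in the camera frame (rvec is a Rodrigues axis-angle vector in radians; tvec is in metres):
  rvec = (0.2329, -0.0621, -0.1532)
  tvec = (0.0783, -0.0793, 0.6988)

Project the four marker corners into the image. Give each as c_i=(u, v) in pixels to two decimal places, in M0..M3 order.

Intrinsics K: fx=607.8, fy=442.0, cx=330.3, cy=223.1
Marker side s = 0.165 m; corners in marker frame (Z=0):
  M0 = (-0.0825, +0.0825, 0)
  M1 = (+0.0825, +0.0825, 0)
  M2 = (+0.0825, -0.0825, 0)
  M3 = (-0.0825, -0.0825, 0)
rvec = (0.2329, -0.0621, -0.1532), |rvec| = θ = 0.28560 rad = 16.364°
Rodrigues: sinθ=0.28174, 1−cosθ=0.04051; R = I + sinθ·[k]× + (1−cosθ)·[k]×²:
    [+0.98643 +0.14394 -0.07898]
    [-0.15831 +0.96141 -0.22502]
    [+0.04354 +0.23447 +0.97115]
t = (0.0783, -0.0793, 0.6988) m
M0: Pc = R·M0+t = (+0.00879, +0.01308, +0.71455); u = 607.8·(+0.00879)/0.71455 + 330.3 = 337.7810, v = 442.0·(+0.01308)/0.71455 + 223.1 = 231.1887
M1: Pc = R·M1+t = (+0.17156, -0.01304, +0.72174); u = 607.8·(+0.17156)/0.72174 + 330.3 = 474.7733, v = 442.0·(-0.01304)/0.72174 + 223.1 = 215.1115
M2: Pc = R·M2+t = (+0.14781, -0.17168, +0.68305); u = 607.8·(+0.14781)/0.68305 + 330.3 = 461.8221, v = 442.0·(-0.17168)/0.68305 + 223.1 = 112.0082
M3: Pc = R·M3+t = (-0.01496, -0.14556, +0.67586); u = 607.8·(-0.01496)/0.67586 + 330.3 = 316.8504, v = 442.0·(-0.14556)/0.67586 + 223.1 = 127.9099

c0=(337.78, 231.19) c1=(474.77, 215.11) c2=(461.82, 112.01) c3=(316.85, 127.91)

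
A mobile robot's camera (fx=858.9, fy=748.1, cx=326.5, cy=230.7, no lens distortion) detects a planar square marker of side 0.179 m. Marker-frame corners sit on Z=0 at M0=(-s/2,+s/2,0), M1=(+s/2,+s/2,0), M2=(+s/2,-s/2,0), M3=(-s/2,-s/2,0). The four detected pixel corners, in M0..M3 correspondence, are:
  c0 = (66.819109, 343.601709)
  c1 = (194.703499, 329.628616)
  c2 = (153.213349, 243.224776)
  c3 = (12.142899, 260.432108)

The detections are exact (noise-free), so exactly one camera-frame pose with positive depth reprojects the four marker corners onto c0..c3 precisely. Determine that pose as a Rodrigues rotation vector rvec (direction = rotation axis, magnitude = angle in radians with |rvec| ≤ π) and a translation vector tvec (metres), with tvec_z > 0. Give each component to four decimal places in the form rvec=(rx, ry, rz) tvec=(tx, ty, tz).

Intrinsics K: fx=858.9, fy=748.1, cx=326.5, cy=230.7
Marker side s = 0.179 m; corners in marker frame (Z=0):
  M0 = (-0.0895, +0.0895, 0)
  M1 = (+0.0895, +0.0895, 0)
  M2 = (+0.0895, -0.0895, 0)
  M3 = (-0.0895, -0.0895, 0)
Detected image corners:
  c0 = (66.819109, 343.601709) px
  c1 = (194.703499, 329.628616) px
  c2 = (153.213349, 243.224776) px
  c3 = (12.142899, 260.432108) px
Planar DLT: solve 8×8 A·h = b for H (H[2,2]=1):
  H  [+738.08723 +331.45216 +107.34497]
  H  [-117.64735 +645.84782 +296.51684]
  H  [-0.10545 +0.58549 +1.00000]
B = K⁻¹H; ‖b₁‖=0.914136, ‖b₂‖=0.914136; λ = 2/(‖b₁‖+‖b₂‖) = 1.093930, sign → tz>0 ⇒ λ=+1.093930
r₁ = λ·B[:,0] = (+0.98391,-0.13646,-0.11535); r₂ = λ·B[:,1] = (+0.17868,+0.74689,+0.64049)
r₃ = r₁×r₂ = (-0.00125,-0.65079,+0.75926); SVD([r₁ r₂ r₃]) → R = UVᵀ:
  R  [+0.98391 +0.17868 -0.00125]
  R  [-0.13646 +0.74689 -0.65079]
  R  [-0.11535 +0.64049 +0.75926]
t = (-0.27912, +0.09624, +1.09393) m
tr R = 2.490059; θ = arccos((tr R − 1)/2) = 0.730217 rad = 41.838°
axis k = ((R−Rᵀ)₃₂, (R−Rᵀ)₁₃, (R−Rᵀ)₂₁) / (2 sinθ) = (+0.967927, +0.085531, -0.236225)
rvec = θ·k = (+0.706797, +0.062457, -0.172496)

rvec=(0.7068, 0.0625, -0.1725) tvec=(-0.2791, 0.0962, 1.0939)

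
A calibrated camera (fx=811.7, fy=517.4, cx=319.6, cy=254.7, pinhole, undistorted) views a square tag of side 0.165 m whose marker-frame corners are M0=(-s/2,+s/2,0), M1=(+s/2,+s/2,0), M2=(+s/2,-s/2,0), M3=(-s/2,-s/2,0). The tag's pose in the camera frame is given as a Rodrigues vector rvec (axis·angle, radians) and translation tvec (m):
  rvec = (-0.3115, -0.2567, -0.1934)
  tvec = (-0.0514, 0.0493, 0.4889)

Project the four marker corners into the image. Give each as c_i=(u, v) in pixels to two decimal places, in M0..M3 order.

c0=(116.21, 416.44) c1=(395.26, 375.50) c2=(332.11, 216.06) c3=(73.21, 238.23)

Intrinsics K: fx=811.7, fy=517.4, cx=319.6, cy=254.7
Marker side s = 0.165 m; corners in marker frame (Z=0):
  M0 = (-0.0825, +0.0825, 0)
  M1 = (+0.0825, +0.0825, 0)
  M2 = (+0.0825, -0.0825, 0)
  M3 = (-0.0825, -0.0825, 0)
rvec = (-0.3115, -0.2567, -0.1934), |rvec| = θ = 0.44758 rad = 25.645°
Rodrigues: sinθ=0.43279, 1−cosθ=0.09850; R = I + sinθ·[k]× + (1−cosθ)·[k]×²:
    [+0.94921 +0.22633 -0.21859]
    [-0.14769 +0.93390 +0.32561]
    [+0.27784 -0.27679 +0.91989]
t = (-0.0514, 0.0493, 0.4889) m
M0: Pc = R·M0+t = (-0.11104, +0.13853, +0.44314); u = 811.7·(-0.11104)/0.44314 + 319.6 = 116.2134, v = 517.4·(+0.13853)/0.44314 + 254.7 = 416.4443
M1: Pc = R·M1+t = (+0.04558, +0.11416, +0.48899); u = 811.7·(+0.04558)/0.48899 + 319.6 = 395.2636, v = 517.4·(+0.11416)/0.48899 + 254.7 = 375.4958
M2: Pc = R·M2+t = (+0.00824, -0.03993, +0.53466); u = 811.7·(+0.00824)/0.53466 + 319.6 = 332.1064, v = 517.4·(-0.03993)/0.53466 + 254.7 = 216.0580
M3: Pc = R·M3+t = (-0.14838, -0.01556, +0.48881); u = 811.7·(-0.14838)/0.48881 + 319.6 = 73.2051, v = 517.4·(-0.01556)/0.48881 + 254.7 = 238.2278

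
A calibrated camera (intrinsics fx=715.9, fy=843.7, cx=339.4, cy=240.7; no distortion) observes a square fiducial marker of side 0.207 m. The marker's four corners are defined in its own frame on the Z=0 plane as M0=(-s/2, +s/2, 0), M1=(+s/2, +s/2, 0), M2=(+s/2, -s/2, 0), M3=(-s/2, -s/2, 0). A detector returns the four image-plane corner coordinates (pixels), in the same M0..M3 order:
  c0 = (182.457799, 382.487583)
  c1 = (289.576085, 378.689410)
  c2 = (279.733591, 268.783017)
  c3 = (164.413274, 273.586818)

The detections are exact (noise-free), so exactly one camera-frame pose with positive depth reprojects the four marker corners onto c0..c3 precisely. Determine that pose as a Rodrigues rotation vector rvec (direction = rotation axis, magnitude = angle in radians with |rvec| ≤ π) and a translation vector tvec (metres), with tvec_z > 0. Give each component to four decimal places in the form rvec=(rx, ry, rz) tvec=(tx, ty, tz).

Intrinsics K: fx=715.9, fy=843.7, cx=339.4, cy=240.7
Marker side s = 0.207 m; corners in marker frame (Z=0):
  M0 = (-0.1035, +0.1035, 0)
  M1 = (+0.1035, +0.1035, 0)
  M2 = (+0.1035, -0.1035, 0)
  M3 = (-0.1035, -0.1035, 0)
Detected image corners:
  c0 = (182.457799, 382.487583) px
  c1 = (289.576085, 378.689410) px
  c2 = (279.733591, 268.783017) px
  c3 = (164.413274, 273.586818) px
Planar DLT: solve 8×8 A·h = b for H (H[2,2]=1):
  H  [+529.62429 +149.89099 +229.13089]
  H  [-30.54543 +645.84945 +327.93194]
  H  [-0.03025 +0.36006 +1.00000]
B = K⁻¹H; ‖b₁‖=0.755253, ‖b₂‖=0.755253; λ = 2/(‖b₁‖+‖b₂‖) = 1.324059, sign → tz>0 ⇒ λ=+1.324059
r₁ = λ·B[:,0] = (+0.99853,-0.03651,-0.04005); r₂ = λ·B[:,1] = (+0.05121,+0.87755,+0.47673)
r₃ = r₁×r₂ = (+0.01774,-0.47809,+0.87813); SVD([r₁ r₂ r₃]) → R = UVᵀ:
  R  [+0.99853 +0.05121 +0.01774]
  R  [-0.03651 +0.87755 -0.47809]
  R  [-0.04005 +0.47673 +0.87813]
t = (-0.20394, +0.13690, +1.32406) m
tr R = 2.754219; θ = arccos((tr R − 1)/2) = 0.500986 rad = 28.704°
axis k = ((R−Rᵀ)₃₂, (R−Rᵀ)₁₃, (R−Rᵀ)₂₁) / (2 sinθ) = (+0.994002, +0.060169, -0.091318)
rvec = θ·k = (+0.497981, +0.030144, -0.045749)

rvec=(0.4980, 0.0301, -0.0457) tvec=(-0.2039, 0.1369, 1.3241)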